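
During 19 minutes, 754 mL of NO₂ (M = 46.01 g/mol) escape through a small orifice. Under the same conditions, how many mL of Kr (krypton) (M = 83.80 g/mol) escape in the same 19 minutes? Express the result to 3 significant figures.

559 mL

Using Graham's law: rate_Kr/rate_NO₂ = √(M_NO₂/M_Kr) = √(46.01/83.80) = √0.5490 = 0.7410.
So the volume for Kr is 754 × 0.7410 = 559 mL.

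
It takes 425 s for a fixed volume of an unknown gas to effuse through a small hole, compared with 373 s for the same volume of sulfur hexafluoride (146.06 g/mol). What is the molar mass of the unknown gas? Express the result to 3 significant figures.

From Graham's law, t_X/t_SF₆ = √(M_X/M_SF₆).
425/373 = 1.139 = √(M_X/146.06)
M_X = 146.06 × 1.139² = 146.06 × 1.298 = 190 g/mol

190 g/mol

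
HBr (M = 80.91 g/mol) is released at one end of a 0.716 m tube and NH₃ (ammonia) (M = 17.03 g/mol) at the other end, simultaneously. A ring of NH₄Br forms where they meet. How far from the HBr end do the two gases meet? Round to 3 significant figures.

Distances travelled in equal time are proportional to diffusion rates, so d_HBr/d_NH₃ = √(M_NH₃/M_HBr) = √(17.03/80.91) = 0.4588.
With d_HBr + d_NH₃ = 0.716 m, d_NH₃ = 0.716/(1 + 0.4588) = 0.4908 m.
d_HBr = 0.716 − 0.4908 = 0.225 m.

0.225 m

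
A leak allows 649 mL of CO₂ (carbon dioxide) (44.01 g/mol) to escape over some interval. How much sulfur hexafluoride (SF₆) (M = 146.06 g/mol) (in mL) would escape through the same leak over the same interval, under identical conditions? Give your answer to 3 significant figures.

356 mL

From Graham's law, rate_SF₆/rate_CO₂ = √(M_CO₂/M_SF₆) = √(44.01/146.06) = √0.3013 = 0.5489.
So the volume for SF₆ is 649 × 0.5489 = 356 mL.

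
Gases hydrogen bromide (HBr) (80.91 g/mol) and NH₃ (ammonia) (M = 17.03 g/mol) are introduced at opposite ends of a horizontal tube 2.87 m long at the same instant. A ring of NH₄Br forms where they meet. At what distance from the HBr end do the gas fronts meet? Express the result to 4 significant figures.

0.9026 m

Distances travelled in equal time are proportional to diffusion rates, so d_HBr/d_NH₃ = √(M_NH₃/M_HBr) = √(17.03/80.91) = 0.4588.
With d_HBr + d_NH₃ = 2.87 m, d_NH₃ = 2.87/(1 + 0.4588) = 1.967 m.
d_HBr = 2.87 − 1.967 = 0.9026 m.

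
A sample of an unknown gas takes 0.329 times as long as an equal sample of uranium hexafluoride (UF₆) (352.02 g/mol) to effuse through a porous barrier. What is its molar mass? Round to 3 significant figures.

38.1 g/mol

From Graham's law, t_X/t_UF₆ = √(M_X/M_UF₆).
0.329 = √(M_X/352.02)
M_X = 352.02 × 0.329² = 352.02 × 0.1082 = 38.1 g/mol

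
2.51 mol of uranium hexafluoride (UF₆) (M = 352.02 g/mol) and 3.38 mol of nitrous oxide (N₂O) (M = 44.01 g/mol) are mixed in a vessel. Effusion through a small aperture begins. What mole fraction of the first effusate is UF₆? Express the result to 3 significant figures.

Each component's effusion rate ∝ (its partial pressure)·(1/√M) ∝ n_i/√M_i.
x_UF₆(eff) = (n_UF₆/√M_UF₆) / (n_UF₆/√M_UF₆ + n_N₂O/√M_N₂O)
= (2.51/√352.02) / (2.51/√352.02 + 3.38/√44.01) = 0.1338/(0.1338 + 0.5095) = 0.208.

0.208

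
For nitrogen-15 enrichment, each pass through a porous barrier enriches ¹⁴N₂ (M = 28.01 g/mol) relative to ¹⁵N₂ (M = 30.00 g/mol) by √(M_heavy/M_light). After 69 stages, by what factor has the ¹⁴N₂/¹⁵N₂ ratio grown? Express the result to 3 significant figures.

10.7

After 69 stages the ratio has grown by (√(30.00/28.01))^69 = (30.00/28.01)^(69/2).
= 1.07105^(69/2) = 10.7.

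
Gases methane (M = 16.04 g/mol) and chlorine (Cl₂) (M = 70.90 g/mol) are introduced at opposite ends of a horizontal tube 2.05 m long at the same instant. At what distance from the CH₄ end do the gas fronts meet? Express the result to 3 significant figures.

The fronts meet when d_CH₄ + d_Cl₂ = L with d_CH₄/d_Cl₂ = √(M_Cl₂/M_CH₄) (Graham's law). Here √(M_Cl₂/M_CH₄) = √(70.90/16.04) = 2.102.
With d_CH₄ + d_Cl₂ = 2.05 m, d_Cl₂ = 2.05/(1 + 2.102) = 0.6608 m.
d_CH₄ = 2.05 − 0.6608 = 1.39 m.

1.39 m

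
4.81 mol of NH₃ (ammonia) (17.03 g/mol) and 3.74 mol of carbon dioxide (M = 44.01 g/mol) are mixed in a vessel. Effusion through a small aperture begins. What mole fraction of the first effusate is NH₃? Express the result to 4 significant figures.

Each component's effusion rate ∝ (its partial pressure)·(1/√M) ∝ n_i/√M_i.
x_NH₃(eff) = (n_NH₃/√M_NH₃) / (n_NH₃/√M_NH₃ + n_CO₂/√M_CO₂)
= (4.81/√17.03) / (4.81/√17.03 + 3.74/√44.01) = 1.166/(1.166 + 0.5638) = 0.6740.

0.6740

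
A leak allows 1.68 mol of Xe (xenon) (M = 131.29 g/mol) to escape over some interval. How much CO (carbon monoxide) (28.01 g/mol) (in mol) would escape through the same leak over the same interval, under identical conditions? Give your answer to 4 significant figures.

From Graham's law, rate_CO/rate_Xe = √(M_Xe/M_CO) = √(131.29/28.01) = √4.687 = 2.165.
So the amount for CO is 1.68 × 2.165 = 3.637 mol.

3.637 mol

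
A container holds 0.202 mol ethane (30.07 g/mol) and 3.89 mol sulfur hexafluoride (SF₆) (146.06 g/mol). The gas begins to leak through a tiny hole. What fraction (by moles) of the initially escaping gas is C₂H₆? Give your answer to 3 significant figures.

Each component's effusion rate ∝ (its partial pressure)·(1/√M) ∝ n_i/√M_i.
Mole fraction of C₂H₆ in the effusate = (n_C₂H₆/√M_C₂H₆) / (n_C₂H₆/√M_C₂H₆ + n_SF₆/√M_SF₆)
= (0.202/√30.07) / (0.202/√30.07 + 3.89/√146.06) = 0.03684/(0.03684 + 0.3219) = 0.103.

0.103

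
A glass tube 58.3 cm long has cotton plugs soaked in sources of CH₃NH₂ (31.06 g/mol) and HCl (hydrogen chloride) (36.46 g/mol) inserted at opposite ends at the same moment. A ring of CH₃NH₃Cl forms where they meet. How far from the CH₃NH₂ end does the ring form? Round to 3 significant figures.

In equal time, each gas travels a distance ∝ its rate ∝ 1/√M, so d_CH₃NH₂/d_HCl = √(M_HCl/M_CH₃NH₂) = √(36.46/31.06) = 1.083.
With d_CH₃NH₂ + d_HCl = 58.3 cm, d_HCl = 58.3/(1 + 1.083) = 27.98 cm.
d_CH₃NH₂ = 58.3 − 27.98 = 30.3 cm.

30.3 cm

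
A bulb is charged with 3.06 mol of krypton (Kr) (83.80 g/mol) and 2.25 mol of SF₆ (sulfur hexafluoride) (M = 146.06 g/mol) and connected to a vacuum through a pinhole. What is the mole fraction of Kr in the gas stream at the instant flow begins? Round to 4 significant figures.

0.6423

Rate_i ∝ x_i/√M_i (Graham's law weighted by mole fraction), so the effusate composition follows n_i/√M_i.
Mole fraction of Kr in the effusate = (n_Kr/√M_Kr) / (n_Kr/√M_Kr + n_SF₆/√M_SF₆)
= (3.06/√83.80) / (3.06/√83.80 + 2.25/√146.06) = 0.3343/(0.3343 + 0.1862) = 0.6423.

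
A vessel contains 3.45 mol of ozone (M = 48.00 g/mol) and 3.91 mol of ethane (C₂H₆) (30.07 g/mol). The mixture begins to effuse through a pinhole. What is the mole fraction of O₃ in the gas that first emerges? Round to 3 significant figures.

Rate_i ∝ x_i/√M_i (Graham's law weighted by mole fraction), so the effusate composition follows n_i/√M_i.
x_O₃(eff) = (n_O₃/√M_O₃) / (n_O₃/√M_O₃ + n_C₂H₆/√M_C₂H₆)
= (3.45/√48.00) / (3.45/√48.00 + 3.91/√30.07) = 0.4980/(0.4980 + 0.7130) = 0.411.

0.411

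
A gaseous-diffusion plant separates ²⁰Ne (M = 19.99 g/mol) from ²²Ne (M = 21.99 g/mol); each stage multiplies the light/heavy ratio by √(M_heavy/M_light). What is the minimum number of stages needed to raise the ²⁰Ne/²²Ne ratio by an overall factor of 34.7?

Single-stage factor α = √(21.99/19.99), so ln α = ½ ln(1.10005) = 0.04768.
Need α^N ≥ 34.7 ⇒ N ≥ ln(34.7) / ln α = 3.547 / 0.04768 = 74.39.
So at least 75 stages are needed.

75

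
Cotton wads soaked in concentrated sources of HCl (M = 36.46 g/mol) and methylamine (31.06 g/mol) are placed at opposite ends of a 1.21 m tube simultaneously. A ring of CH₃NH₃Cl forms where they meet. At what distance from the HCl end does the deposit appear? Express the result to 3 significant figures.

In equal time, each gas travels a distance ∝ its rate ∝ 1/√M, so d_HCl/d_CH₃NH₂ = √(M_CH₃NH₂/M_HCl) = √(31.06/36.46) = 0.9230.
With d_HCl + d_CH₃NH₂ = 1.21 m, d_CH₃NH₂ = 1.21/(1 + 0.9230) = 0.6292 m.
d_HCl = 1.21 − 0.6292 = 0.581 m.

0.581 m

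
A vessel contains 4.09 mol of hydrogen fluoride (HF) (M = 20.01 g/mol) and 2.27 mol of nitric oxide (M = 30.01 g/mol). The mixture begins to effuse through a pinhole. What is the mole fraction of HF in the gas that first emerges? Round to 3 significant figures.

The effusion rate of species i is ∝ p_i/√M_i ∝ n_i/√M_i.
x_HF(eff) = (n_HF/√M_HF) / (n_HF/√M_HF + n_NO/√M_NO)
= (4.09/√20.01) / (4.09/√20.01 + 2.27/√30.01) = 0.9143/(0.9143 + 0.4144) = 0.688.

0.688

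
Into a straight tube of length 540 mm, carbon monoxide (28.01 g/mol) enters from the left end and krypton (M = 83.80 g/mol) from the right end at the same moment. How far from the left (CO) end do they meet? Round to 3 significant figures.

In equal time, each gas travels a distance ∝ its rate ∝ 1/√M, so d_CO/d_Kr = √(M_Kr/M_CO) = √(83.80/28.01) = 1.730.
With d_CO + d_Kr = 540 mm, d_Kr = 540/(1 + 1.730) = 197.8 mm.
d_CO = 540 − 197.8 = 342 mm.

342 mm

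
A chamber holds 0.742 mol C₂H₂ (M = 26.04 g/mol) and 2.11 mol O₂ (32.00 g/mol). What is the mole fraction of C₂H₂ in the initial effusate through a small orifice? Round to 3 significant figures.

0.280

The effusion rate of species i is ∝ p_i/√M_i ∝ n_i/√M_i.
x_C₂H₂(eff) = (n_C₂H₂/√M_C₂H₂) / (n_C₂H₂/√M_C₂H₂ + n_O₂/√M_O₂)
= (0.742/√26.04) / (0.742/√26.04 + 2.11/√32.00) = 0.1454/(0.1454 + 0.3730) = 0.280.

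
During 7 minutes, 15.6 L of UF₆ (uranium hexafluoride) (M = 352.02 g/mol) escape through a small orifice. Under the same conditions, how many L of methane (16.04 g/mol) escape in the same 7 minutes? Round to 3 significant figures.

73.1 L

Since effusion rate ∝ 1/√M, rate_CH₄/rate_UF₆ = √(M_UF₆/M_CH₄) = √(352.02/16.04) = √21.95 = 4.685.
So the volume for CH₄ is 15.6 × 4.685 = 73.1 L.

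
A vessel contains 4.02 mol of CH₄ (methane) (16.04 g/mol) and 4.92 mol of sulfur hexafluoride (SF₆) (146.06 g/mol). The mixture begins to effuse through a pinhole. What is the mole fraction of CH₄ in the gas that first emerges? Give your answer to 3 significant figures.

0.711

Rate_i ∝ x_i/√M_i (Graham's law weighted by mole fraction), so the effusate composition follows n_i/√M_i.
Mole fraction of CH₄ in the effusate = (n_CH₄/√M_CH₄) / (n_CH₄/√M_CH₄ + n_SF₆/√M_SF₆)
= (4.02/√16.04) / (4.02/√16.04 + 4.92/√146.06) = 1.004/(1.004 + 0.4071) = 0.711.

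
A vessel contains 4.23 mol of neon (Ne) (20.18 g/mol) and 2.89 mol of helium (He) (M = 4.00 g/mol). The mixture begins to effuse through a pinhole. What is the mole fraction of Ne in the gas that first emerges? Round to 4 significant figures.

Rate_i ∝ x_i/√M_i (Graham's law weighted by mole fraction), so the effusate composition follows n_i/√M_i.
So x_Ne in the escaping gas = (n_Ne/√M_Ne) / Σ(n_i/√M_i)
= (4.23/√20.18) / (4.23/√20.18 + 2.89/√4.00) = 0.9416/(0.9416 + 1.445) = 0.3945.

0.3945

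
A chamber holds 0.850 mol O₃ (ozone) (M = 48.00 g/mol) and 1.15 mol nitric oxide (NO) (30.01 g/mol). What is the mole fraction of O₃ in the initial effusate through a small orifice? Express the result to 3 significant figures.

0.369

Rate_i ∝ x_i/√M_i (Graham's law weighted by mole fraction), so the effusate composition follows n_i/√M_i.
So x_O₃ in the escaping gas = (n_O₃/√M_O₃) / Σ(n_i/√M_i)
= (0.850/√48.00) / (0.850/√48.00 + 1.15/√30.01) = 0.1227/(0.1227 + 0.2099) = 0.369.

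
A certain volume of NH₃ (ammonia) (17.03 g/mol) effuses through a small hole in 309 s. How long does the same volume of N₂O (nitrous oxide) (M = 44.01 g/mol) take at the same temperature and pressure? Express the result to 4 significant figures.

Graham's law gives t_N₂O/t_NH₃ = √(M_N₂O/M_NH₃) = √(44.01/17.03) = √2.584 = 1.608.
So the time for N₂O is 309 × 1.608 = 496.7 s.

496.7 s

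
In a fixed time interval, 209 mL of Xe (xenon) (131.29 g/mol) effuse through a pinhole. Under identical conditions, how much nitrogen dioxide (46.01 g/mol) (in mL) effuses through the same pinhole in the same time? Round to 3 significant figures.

Using Graham's law: rate_NO₂/rate_Xe = √(M_Xe/M_NO₂) = √(131.29/46.01) = √2.854 = 1.689.
So the volume for NO₂ is 209 × 1.689 = 353 mL.

353 mL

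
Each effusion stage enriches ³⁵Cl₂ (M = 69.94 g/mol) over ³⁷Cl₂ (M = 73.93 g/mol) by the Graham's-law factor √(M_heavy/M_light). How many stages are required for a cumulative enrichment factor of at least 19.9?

Single-stage factor α = √(73.93/69.94), so ln α = ½ ln(1.05705) = 0.02774.
Need α^N ≥ 19.9 ⇒ N ≥ ln(19.9) / ln α = 2.991 / 0.02774 = 107.81.
Minimum whole number of stages: N = 108.

108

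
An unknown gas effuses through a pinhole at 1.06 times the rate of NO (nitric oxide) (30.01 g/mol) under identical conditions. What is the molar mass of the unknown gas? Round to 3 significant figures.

Since effusion rate ∝ 1/√M, rate_X/rate_NO = √(M_NO/M_X).
1.06 = √(30.01/M_X)
M_X = 30.01 / 1.06² = 30.01 / 1.124 = 26.7 g/mol

26.7 g/mol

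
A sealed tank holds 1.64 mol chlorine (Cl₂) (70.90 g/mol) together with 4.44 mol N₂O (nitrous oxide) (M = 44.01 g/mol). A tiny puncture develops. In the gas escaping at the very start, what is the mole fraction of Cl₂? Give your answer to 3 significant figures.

0.225

The effusion rate of species i is ∝ p_i/√M_i ∝ n_i/√M_i.
x_Cl₂(eff) = (n_Cl₂/√M_Cl₂) / (n_Cl₂/√M_Cl₂ + n_N₂O/√M_N₂O)
= (1.64/√70.90) / (1.64/√70.90 + 4.44/√44.01) = 0.1948/(0.1948 + 0.6693) = 0.225.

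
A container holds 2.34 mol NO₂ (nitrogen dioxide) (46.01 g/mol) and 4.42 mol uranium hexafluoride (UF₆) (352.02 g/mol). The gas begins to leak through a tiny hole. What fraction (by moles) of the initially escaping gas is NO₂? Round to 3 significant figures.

0.594

Effusion rate of each component ∝ n_i/√M_i (partial pressure × 1/√M).
x_NO₂(eff) = (n_NO₂/√M_NO₂) / (n_NO₂/√M_NO₂ + n_UF₆/√M_UF₆)
= (2.34/√46.01) / (2.34/√46.01 + 4.42/√352.02) = 0.3450/(0.3450 + 0.2356) = 0.594.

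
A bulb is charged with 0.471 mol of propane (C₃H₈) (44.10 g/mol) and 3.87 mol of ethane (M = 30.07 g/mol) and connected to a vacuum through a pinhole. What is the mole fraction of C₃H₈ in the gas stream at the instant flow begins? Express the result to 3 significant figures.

0.0913

The effusion rate of species i is ∝ p_i/√M_i ∝ n_i/√M_i.
Mole fraction of C₃H₈ in the effusate = (n_C₃H₈/√M_C₃H₈) / (n_C₃H₈/√M_C₃H₈ + n_C₂H₆/√M_C₂H₆)
= (0.471/√44.10) / (0.471/√44.10 + 3.87/√30.07) = 0.07093/(0.07093 + 0.7057) = 0.0913.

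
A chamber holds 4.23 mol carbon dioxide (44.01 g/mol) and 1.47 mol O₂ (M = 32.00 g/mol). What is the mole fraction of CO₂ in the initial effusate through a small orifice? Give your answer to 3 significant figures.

The effusion rate of species i is ∝ p_i/√M_i ∝ n_i/√M_i.
So x_CO₂ in the escaping gas = (n_CO₂/√M_CO₂) / Σ(n_i/√M_i)
= (4.23/√44.01) / (4.23/√44.01 + 1.47/√32.00) = 0.6376/(0.6376 + 0.2599) = 0.710.

0.710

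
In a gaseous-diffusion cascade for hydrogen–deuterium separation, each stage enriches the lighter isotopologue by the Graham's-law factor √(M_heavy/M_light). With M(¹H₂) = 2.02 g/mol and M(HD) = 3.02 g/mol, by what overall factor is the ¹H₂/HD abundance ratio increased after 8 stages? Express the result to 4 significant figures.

4.996

After 8 stages the ratio has grown by (√(3.02/2.02))^8 = (3.02/2.02)^(8/2).
= 1.49505^4 = 4.996.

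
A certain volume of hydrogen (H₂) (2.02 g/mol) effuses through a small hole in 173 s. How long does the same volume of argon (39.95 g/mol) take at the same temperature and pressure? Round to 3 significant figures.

Graham's law gives t_Ar/t_H₂ = √(M_Ar/M_H₂) = √(39.95/2.02) = √19.78 = 4.447.
So the time for Ar is 173 × 4.447 = 769 s.

769 s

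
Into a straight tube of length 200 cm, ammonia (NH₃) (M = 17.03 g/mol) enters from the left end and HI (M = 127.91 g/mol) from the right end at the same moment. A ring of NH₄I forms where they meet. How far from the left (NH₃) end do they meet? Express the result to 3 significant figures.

Distances travelled in equal time are proportional to diffusion rates, so d_NH₃/d_HI = √(M_HI/M_NH₃) = √(127.91/17.03) = 2.741.
With d_NH₃ + d_HI = 200 cm, d_HI = 200/(1 + 2.741) = 53.47 cm.
d_NH₃ = 200 − 53.47 = 147 cm.

147 cm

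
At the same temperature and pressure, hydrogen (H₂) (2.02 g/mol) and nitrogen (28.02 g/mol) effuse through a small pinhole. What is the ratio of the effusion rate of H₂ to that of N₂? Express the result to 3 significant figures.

3.72

From Graham's law, rate_H₂/rate_N₂ = √(M_N₂/M_H₂) = √(28.02/2.02) = √13.87 = 3.72.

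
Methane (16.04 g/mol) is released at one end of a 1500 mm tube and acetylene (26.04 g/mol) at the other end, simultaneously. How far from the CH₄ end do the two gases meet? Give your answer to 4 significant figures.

840.4 mm

In equal time, each gas travels a distance ∝ its rate ∝ 1/√M, so d_CH₄/d_C₂H₂ = √(M_C₂H₂/M_CH₄) = √(26.04/16.04) = 1.274.
With d_CH₄ + d_C₂H₂ = 1500 mm, d_C₂H₂ = 1500/(1 + 1.274) = 659.6 mm.
d_CH₄ = 1500 − 659.6 = 840.4 mm.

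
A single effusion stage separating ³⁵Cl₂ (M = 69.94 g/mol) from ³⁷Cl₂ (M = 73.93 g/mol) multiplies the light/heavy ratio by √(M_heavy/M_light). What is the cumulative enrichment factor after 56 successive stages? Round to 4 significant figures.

4.728

After 56 stages the ratio has grown by (√(73.93/69.94))^56 = (73.93/69.94)^(56/2).
= 1.05705^28 = 4.728.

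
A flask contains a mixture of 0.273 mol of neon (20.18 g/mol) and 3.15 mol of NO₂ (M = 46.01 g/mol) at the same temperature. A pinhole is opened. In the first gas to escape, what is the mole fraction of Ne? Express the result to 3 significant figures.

Each component's effusion rate ∝ (its partial pressure)·(1/√M) ∝ n_i/√M_i.
So x_Ne in the escaping gas = (n_Ne/√M_Ne) / Σ(n_i/√M_i)
= (0.273/√20.18) / (0.273/√20.18 + 3.15/√46.01) = 0.06077/(0.06077 + 0.4644) = 0.116.

0.116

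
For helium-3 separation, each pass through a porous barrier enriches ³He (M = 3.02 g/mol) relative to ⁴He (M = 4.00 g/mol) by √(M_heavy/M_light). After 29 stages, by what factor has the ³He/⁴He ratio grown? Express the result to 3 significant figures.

58.9

Overall factor = α^29 with α = √(4.00/3.02), i.e. (4.00/3.02)^(29/2).
= 1.32450^(29/2) = 58.9.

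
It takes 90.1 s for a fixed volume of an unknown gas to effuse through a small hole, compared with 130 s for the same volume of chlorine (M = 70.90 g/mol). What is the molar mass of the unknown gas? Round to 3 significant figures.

Graham's law gives t_X/t_Cl₂ = √(M_X/M_Cl₂).
90.1/130 = 0.6931 = √(M_X/70.90)
M_X = 70.90 × 0.6931² = 70.90 × 0.4804 = 34.1 g/mol

34.1 g/mol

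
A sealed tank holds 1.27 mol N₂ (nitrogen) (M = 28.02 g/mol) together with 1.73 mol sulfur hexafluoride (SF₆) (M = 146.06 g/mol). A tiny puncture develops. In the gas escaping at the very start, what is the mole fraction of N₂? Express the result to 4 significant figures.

0.6263

Rate_i ∝ x_i/√M_i (Graham's law weighted by mole fraction), so the effusate composition follows n_i/√M_i.
x_N₂(eff) = (n_N₂/√M_N₂) / (n_N₂/√M_N₂ + n_SF₆/√M_SF₆)
= (1.27/√28.02) / (1.27/√28.02 + 1.73/√146.06) = 0.2399/(0.2399 + 0.1431) = 0.6263.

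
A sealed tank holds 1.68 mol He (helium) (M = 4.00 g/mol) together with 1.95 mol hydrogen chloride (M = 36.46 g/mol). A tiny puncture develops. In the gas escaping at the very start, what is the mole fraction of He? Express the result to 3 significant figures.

0.722

Each component's effusion rate ∝ (its partial pressure)·(1/√M) ∝ n_i/√M_i.
So x_He in the escaping gas = (n_He/√M_He) / Σ(n_i/√M_i)
= (1.68/√4.00) / (1.68/√4.00 + 1.95/√36.46) = 0.8400/(0.8400 + 0.3229) = 0.722.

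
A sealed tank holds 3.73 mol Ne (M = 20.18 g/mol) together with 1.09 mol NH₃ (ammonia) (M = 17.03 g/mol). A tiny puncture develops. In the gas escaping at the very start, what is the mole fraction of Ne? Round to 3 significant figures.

0.759

Rate_i ∝ x_i/√M_i (Graham's law weighted by mole fraction), so the effusate composition follows n_i/√M_i.
x_Ne(eff) = (n_Ne/√M_Ne) / (n_Ne/√M_Ne + n_NH₃/√M_NH₃)
= (3.73/√20.18) / (3.73/√20.18 + 1.09/√17.03) = 0.8303/(0.8303 + 0.2641) = 0.759.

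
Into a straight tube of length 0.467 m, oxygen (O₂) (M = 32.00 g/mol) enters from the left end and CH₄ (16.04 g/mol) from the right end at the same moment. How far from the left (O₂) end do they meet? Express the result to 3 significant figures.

0.194 m

Distances travelled in equal time are proportional to diffusion rates, so d_O₂/d_CH₄ = √(M_CH₄/M_O₂) = √(16.04/32.00) = 0.7080.
With d_O₂ + d_CH₄ = 0.467 m, d_CH₄ = 0.467/(1 + 0.7080) = 0.2734 m.
d_O₂ = 0.467 − 0.2734 = 0.194 m.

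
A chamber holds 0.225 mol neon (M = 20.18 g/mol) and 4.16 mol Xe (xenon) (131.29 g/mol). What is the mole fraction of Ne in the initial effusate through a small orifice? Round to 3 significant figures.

0.121

Each component's effusion rate ∝ (its partial pressure)·(1/√M) ∝ n_i/√M_i.
Mole fraction of Ne in the effusate = (n_Ne/√M_Ne) / (n_Ne/√M_Ne + n_Xe/√M_Xe)
= (0.225/√20.18) / (0.225/√20.18 + 4.16/√131.29) = 0.05009/(0.05009 + 0.3631) = 0.121.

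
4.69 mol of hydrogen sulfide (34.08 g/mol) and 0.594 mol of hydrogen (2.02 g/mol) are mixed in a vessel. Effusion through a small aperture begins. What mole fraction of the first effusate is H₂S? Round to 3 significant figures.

The effusion rate of species i is ∝ p_i/√M_i ∝ n_i/√M_i.
x_H₂S(eff) = (n_H₂S/√M_H₂S) / (n_H₂S/√M_H₂S + n_H₂/√M_H₂)
= (4.69/√34.08) / (4.69/√34.08 + 0.594/√2.02) = 0.8034/(0.8034 + 0.4179) = 0.658.

0.658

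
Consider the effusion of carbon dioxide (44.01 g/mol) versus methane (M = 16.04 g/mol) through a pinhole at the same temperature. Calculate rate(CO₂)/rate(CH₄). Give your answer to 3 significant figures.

0.604

From Graham's law, rate_CO₂/rate_CH₄ = √(M_CH₄/M_CO₂) = √(16.04/44.01) = √0.3645 = 0.604.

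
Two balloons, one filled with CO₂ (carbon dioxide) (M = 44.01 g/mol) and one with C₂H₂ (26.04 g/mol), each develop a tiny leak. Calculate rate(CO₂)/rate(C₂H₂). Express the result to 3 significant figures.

0.769

Since effusion rate ∝ 1/√M, rate_CO₂/rate_C₂H₂ = √(M_C₂H₂/M_CO₂) = √(26.04/44.01) = √0.5917 = 0.769.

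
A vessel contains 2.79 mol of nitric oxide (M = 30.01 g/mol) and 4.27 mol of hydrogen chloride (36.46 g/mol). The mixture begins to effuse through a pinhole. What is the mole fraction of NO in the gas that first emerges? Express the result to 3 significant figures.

Effusion rate of each component ∝ n_i/√M_i (partial pressure × 1/√M).
So x_NO in the escaping gas = (n_NO/√M_NO) / Σ(n_i/√M_i)
= (2.79/√30.01) / (2.79/√30.01 + 4.27/√36.46) = 0.5093/(0.5093 + 0.7072) = 0.419.

0.419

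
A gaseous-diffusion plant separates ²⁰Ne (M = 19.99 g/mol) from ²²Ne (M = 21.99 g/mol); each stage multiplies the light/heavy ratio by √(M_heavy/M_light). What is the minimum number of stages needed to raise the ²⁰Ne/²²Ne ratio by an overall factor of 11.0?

Per stage α = (21.99/19.99)^(1/2) = 1.10005^0.5, giving ln α = 0.04768.
Need α^N ≥ 11.0 ⇒ N ≥ ln(11.0) / ln α = 2.398 / 0.04768 = 50.29.
Rounding up, N = 51 stages.

51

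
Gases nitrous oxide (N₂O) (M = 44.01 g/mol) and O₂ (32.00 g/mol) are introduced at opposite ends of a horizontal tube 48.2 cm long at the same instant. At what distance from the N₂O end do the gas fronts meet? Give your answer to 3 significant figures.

22.2 cm

Graham's law gives d_N₂O/d_O₂ = rate_N₂O/rate_O₂ = √(M_O₂/M_N₂O) = √(32.00/44.01) = 0.8527.
With d_N₂O + d_O₂ = 48.2 cm, d_O₂ = 48.2/(1 + 0.8527) = 26.02 cm.
d_N₂O = 48.2 − 26.02 = 22.2 cm.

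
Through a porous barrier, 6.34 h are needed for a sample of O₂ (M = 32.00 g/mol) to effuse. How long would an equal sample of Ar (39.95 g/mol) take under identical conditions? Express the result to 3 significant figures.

Since effusion rate ∝ 1/√M, t_Ar/t_O₂ = √(M_Ar/M_O₂) = √(39.95/32.00) = √1.248 = 1.117.
So the time for Ar is 6.34 × 1.117 = 7.08 h.

7.08 h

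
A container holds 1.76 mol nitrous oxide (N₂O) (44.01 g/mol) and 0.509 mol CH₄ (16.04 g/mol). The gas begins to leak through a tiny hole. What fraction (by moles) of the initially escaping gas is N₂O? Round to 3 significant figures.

0.676

Rate_i ∝ x_i/√M_i (Graham's law weighted by mole fraction), so the effusate composition follows n_i/√M_i.
Mole fraction of N₂O in the effusate = (n_N₂O/√M_N₂O) / (n_N₂O/√M_N₂O + n_CH₄/√M_CH₄)
= (1.76/√44.01) / (1.76/√44.01 + 0.509/√16.04) = 0.2653/(0.2653 + 0.1271) = 0.676.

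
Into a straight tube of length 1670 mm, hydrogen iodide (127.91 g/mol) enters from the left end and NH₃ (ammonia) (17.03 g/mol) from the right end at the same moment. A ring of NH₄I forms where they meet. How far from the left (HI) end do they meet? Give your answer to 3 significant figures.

Graham's law gives d_HI/d_NH₃ = rate_HI/rate_NH₃ = √(M_NH₃/M_HI) = √(17.03/127.91) = 0.3649.
With d_HI + d_NH₃ = 1670 mm, d_NH₃ = 1670/(1 + 0.3649) = 1224 mm.
d_HI = 1670 − 1224 = 446 mm.

446 mm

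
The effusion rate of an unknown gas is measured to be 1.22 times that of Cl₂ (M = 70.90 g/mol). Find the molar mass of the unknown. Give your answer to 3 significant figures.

From Graham's law, rate_X/rate_Cl₂ = √(M_Cl₂/M_X).
1.22 = √(70.90/M_X)
M_X = 70.90 / 1.22² = 70.90 / 1.488 = 47.6 g/mol

47.6 g/mol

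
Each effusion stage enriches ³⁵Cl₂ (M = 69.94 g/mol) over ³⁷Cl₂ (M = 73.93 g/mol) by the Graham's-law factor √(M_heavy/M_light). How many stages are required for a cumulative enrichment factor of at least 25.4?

117

Per stage α = (73.93/69.94)^(1/2) = 1.05705^0.5, giving ln α = 0.02774.
Need α^N ≥ 25.4 ⇒ N ≥ ln(25.4) / ln α = 3.235 / 0.02774 = 116.61.
Rounding up, N = 117 stages.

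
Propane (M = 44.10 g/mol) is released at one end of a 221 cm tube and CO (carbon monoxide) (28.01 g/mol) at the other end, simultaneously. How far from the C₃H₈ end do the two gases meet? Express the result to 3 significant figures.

The fronts meet when d_C₃H₈ + d_CO = L with d_C₃H₈/d_CO = √(M_CO/M_C₃H₈) (Graham's law). Here √(M_CO/M_C₃H₈) = √(28.01/44.10) = 0.7970.
With d_C₃H₈ + d_CO = 221 cm, d_CO = 221/(1 + 0.7970) = 123.0 cm.
d_C₃H₈ = 221 − 123.0 = 98.0 cm.

98.0 cm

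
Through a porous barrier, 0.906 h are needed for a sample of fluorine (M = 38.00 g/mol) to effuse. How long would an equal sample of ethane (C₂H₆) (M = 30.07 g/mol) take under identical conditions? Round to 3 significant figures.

By Graham's law, t_C₂H₆/t_F₂ = √(M_C₂H₆/M_F₂) = √(30.07/38.00) = √0.7913 = 0.8896.
So the time for C₂H₆ is 0.906 × 0.8896 = 0.806 h.

0.806 h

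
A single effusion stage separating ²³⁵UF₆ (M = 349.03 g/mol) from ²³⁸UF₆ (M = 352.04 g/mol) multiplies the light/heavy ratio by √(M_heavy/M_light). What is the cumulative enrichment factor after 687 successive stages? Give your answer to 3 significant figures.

The single-stage factor is √(M_heavy/M_light), so 687 stages give [√(352.04/349.03)]^687 = (352.04/349.03)^(687/2).
= 1.00862^(687/2) = 19.1.

19.1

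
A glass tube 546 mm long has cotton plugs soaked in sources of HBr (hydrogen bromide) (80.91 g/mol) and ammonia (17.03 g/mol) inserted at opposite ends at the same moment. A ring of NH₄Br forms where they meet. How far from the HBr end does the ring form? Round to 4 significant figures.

171.7 mm

Graham's law gives d_HBr/d_NH₃ = rate_HBr/rate_NH₃ = √(M_NH₃/M_HBr) = √(17.03/80.91) = 0.4588.
With d_HBr + d_NH₃ = 546 mm, d_NH₃ = 546/(1 + 0.4588) = 374.3 mm.
d_HBr = 546 − 374.3 = 171.7 mm.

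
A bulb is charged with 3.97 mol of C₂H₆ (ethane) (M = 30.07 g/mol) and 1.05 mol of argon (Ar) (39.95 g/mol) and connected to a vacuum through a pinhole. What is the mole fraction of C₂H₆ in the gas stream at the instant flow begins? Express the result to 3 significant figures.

The effusion rate of species i is ∝ p_i/√M_i ∝ n_i/√M_i.
x_C₂H₆(eff) = (n_C₂H₆/√M_C₂H₆) / (n_C₂H₆/√M_C₂H₆ + n_Ar/√M_Ar)
= (3.97/√30.07) / (3.97/√30.07 + 1.05/√39.95) = 0.7240/(0.7240 + 0.1661) = 0.813.

0.813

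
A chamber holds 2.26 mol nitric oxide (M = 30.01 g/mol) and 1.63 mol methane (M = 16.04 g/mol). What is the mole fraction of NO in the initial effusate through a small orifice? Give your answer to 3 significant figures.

0.503

Each component's effusion rate ∝ (its partial pressure)·(1/√M) ∝ n_i/√M_i.
So x_NO in the escaping gas = (n_NO/√M_NO) / Σ(n_i/√M_i)
= (2.26/√30.01) / (2.26/√30.01 + 1.63/√16.04) = 0.4125/(0.4125 + 0.4070) = 0.503.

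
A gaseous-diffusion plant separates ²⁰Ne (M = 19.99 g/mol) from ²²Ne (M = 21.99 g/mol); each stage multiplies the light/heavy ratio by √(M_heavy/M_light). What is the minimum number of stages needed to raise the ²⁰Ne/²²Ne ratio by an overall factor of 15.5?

58

Per stage α = (21.99/19.99)^(1/2) = 1.10005^0.5, giving ln α = 0.04768.
Need α^N ≥ 15.5 ⇒ N ≥ ln(15.5) / ln α = 2.741 / 0.04768 = 57.49.
Rounding up, N = 58 stages.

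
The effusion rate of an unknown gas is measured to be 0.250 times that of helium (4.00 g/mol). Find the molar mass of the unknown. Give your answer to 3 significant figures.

Using Graham's law: rate_X/rate_He = √(M_He/M_X).
0.250 = √(4.00/M_X)
M_X = 4.00 / 0.250² = 4.00 / 0.06250 = 64.0 g/mol

64.0 g/mol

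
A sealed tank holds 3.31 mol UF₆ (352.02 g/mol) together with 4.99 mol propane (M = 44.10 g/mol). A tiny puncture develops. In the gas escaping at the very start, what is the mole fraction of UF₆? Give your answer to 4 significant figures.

0.1901

Rate_i ∝ x_i/√M_i (Graham's law weighted by mole fraction), so the effusate composition follows n_i/√M_i.
Mole fraction of UF₆ in the effusate = (n_UF₆/√M_UF₆) / (n_UF₆/√M_UF₆ + n_C₃H₈/√M_C₃H₈)
= (3.31/√352.02) / (3.31/√352.02 + 4.99/√44.10) = 0.1764/(0.1764 + 0.7514) = 0.1901.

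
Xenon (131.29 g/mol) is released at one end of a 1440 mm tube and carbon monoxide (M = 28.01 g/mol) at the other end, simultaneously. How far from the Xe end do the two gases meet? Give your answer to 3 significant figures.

Distances travelled in equal time are proportional to diffusion rates, so d_Xe/d_CO = √(M_CO/M_Xe) = √(28.01/131.29) = 0.4619.
With d_Xe + d_CO = 1440 mm, d_CO = 1440/(1 + 0.4619) = 985.0 mm.
d_Xe = 1440 − 985.0 = 455 mm.

455 mm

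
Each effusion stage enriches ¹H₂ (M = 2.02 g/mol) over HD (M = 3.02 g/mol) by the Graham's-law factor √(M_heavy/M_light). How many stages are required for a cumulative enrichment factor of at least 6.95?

10

Single-stage factor α = √(3.02/2.02), so ln α = ½ ln(1.49505) = 0.2011.
Need α^N ≥ 6.95 ⇒ N ≥ ln(6.95) / ln α = 1.939 / 0.2011 = 9.64.
Rounding up, N = 10 stages.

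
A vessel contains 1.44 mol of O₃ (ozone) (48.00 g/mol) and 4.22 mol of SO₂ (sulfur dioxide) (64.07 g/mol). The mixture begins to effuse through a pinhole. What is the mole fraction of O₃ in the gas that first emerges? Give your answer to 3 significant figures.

0.283

Each component's effusion rate ∝ (its partial pressure)·(1/√M) ∝ n_i/√M_i.
Mole fraction of O₃ in the effusate = (n_O₃/√M_O₃) / (n_O₃/√M_O₃ + n_SO₂/√M_SO₂)
= (1.44/√48.00) / (1.44/√48.00 + 4.22/√64.07) = 0.2078/(0.2078 + 0.5272) = 0.283.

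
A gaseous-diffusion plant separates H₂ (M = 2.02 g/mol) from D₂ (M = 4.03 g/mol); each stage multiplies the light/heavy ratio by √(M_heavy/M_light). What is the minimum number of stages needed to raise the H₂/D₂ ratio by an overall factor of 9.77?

7

Single-stage factor α = √(4.03/2.02), so ln α = ½ ln(1.99505) = 0.3453.
Need α^N ≥ 9.77 ⇒ N ≥ ln(9.77) / ln α = 2.279 / 0.3453 = 6.60.
So at least 7 stages are needed.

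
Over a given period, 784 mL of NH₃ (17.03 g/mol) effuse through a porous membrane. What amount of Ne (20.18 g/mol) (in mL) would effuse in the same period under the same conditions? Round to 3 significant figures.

720 mL

Using Graham's law: rate_Ne/rate_NH₃ = √(M_NH₃/M_Ne) = √(17.03/20.18) = √0.8439 = 0.9186.
So the volume for Ne is 784 × 0.9186 = 720 mL.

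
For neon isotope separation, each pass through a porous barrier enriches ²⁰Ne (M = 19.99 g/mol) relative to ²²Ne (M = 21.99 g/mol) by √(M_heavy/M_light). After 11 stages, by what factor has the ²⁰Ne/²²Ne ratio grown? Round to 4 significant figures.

1.690

After 11 stages the ratio has grown by (√(21.99/19.99))^11 = (21.99/19.99)^(11/2).
= 1.10005^(11/2) = 1.690.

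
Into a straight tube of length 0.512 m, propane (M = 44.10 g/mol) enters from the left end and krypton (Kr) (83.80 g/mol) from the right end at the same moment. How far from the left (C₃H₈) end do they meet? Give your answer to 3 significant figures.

The fronts meet when d_C₃H₈ + d_Kr = L with d_C₃H₈/d_Kr = √(M_Kr/M_C₃H₈) (Graham's law). Here √(M_Kr/M_C₃H₈) = √(83.80/44.10) = 1.378.
With d_C₃H₈ + d_Kr = 0.512 m, d_Kr = 0.512/(1 + 1.378) = 0.2153 m.
d_C₃H₈ = 0.512 − 0.2153 = 0.297 m.

0.297 m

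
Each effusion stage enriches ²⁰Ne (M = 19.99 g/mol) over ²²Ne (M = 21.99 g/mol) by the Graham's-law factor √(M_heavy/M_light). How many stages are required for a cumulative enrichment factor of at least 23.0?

66

Single-stage factor α = √(21.99/19.99), so ln α = ½ ln(1.10005) = 0.04768.
Need α^N ≥ 23.0 ⇒ N ≥ ln(23.0) / ln α = 3.135 / 0.04768 = 65.76.
Minimum whole number of stages: N = 66.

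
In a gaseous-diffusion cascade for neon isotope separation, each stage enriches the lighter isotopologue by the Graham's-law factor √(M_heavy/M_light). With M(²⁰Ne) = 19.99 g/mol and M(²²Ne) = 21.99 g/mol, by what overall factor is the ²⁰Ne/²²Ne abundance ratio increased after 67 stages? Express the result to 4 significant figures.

The single-stage factor is √(M_heavy/M_light), so 67 stages give [√(21.99/19.99)]^67 = (21.99/19.99)^(67/2).
= 1.10005^(67/2) = 24.40.

24.40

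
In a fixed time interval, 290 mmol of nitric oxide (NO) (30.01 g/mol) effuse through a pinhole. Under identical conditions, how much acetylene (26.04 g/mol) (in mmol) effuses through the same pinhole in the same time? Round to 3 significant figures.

311 mmol

From Graham's law, rate_C₂H₂/rate_NO = √(M_NO/M_C₂H₂) = √(30.01/26.04) = √1.152 = 1.074.
So the amount for C₂H₂ is 290 × 1.074 = 311 mmol.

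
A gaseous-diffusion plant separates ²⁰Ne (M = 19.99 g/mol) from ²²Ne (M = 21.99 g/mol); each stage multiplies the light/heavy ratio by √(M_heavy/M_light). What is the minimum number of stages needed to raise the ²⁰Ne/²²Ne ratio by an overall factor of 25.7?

69

Single-stage factor α = √(21.99/19.99), so ln α = ½ ln(1.10005) = 0.04768.
Need α^N ≥ 25.7 ⇒ N ≥ ln(25.7) / ln α = 3.246 / 0.04768 = 68.09.
Rounding up, N = 69 stages.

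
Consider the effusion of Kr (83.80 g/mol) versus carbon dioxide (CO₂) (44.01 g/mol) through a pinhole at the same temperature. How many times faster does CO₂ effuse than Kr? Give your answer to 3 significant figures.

1.38

From Graham's law, rate_CO₂/rate_Kr = √(M_Kr/M_CO₂) = √(83.80/44.01) = √1.904 = 1.38.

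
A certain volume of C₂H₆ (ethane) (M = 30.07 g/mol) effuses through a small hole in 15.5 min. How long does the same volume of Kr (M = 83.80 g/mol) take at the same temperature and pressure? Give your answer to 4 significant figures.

Since effusion rate ∝ 1/√M, t_Kr/t_C₂H₆ = √(M_Kr/M_C₂H₆) = √(83.80/30.07) = √2.787 = 1.669.
So the time for Kr is 15.5 × 1.669 = 25.88 min.

25.88 min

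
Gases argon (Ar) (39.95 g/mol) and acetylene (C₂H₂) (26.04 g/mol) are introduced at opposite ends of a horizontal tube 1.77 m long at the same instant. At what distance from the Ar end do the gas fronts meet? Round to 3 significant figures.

In equal time, each gas travels a distance ∝ its rate ∝ 1/√M, so d_Ar/d_C₂H₂ = √(M_C₂H₂/M_Ar) = √(26.04/39.95) = 0.8074.
With d_Ar + d_C₂H₂ = 1.77 m, d_C₂H₂ = 1.77/(1 + 0.8074) = 0.9793 m.
d_Ar = 1.77 − 0.9793 = 0.791 m.

0.791 m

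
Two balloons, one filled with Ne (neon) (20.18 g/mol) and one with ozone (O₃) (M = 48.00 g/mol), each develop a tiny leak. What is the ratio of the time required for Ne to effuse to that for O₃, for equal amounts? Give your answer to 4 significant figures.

Since effusion rate ∝ 1/√M, t_Ne/t_O₃ = √(M_Ne/M_O₃) = √(20.18/48.00) = √0.4204 = 0.6484.

0.6484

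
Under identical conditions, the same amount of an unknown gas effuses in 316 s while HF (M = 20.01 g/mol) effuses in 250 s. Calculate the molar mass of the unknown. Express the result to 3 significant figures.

32.0 g/mol

Graham's law gives t_X/t_HF = √(M_X/M_HF).
316/250 = 1.264 = √(M_X/20.01)
M_X = 20.01 × 1.264² = 20.01 × 1.598 = 32.0 g/mol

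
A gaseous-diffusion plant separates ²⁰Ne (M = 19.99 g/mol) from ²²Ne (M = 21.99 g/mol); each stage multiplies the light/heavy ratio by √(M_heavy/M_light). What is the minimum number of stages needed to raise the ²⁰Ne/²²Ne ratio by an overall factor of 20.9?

64

Per stage α = (21.99/19.99)^(1/2) = 1.10005^0.5, giving ln α = 0.04768.
Need α^N ≥ 20.9 ⇒ N ≥ ln(20.9) / ln α = 3.040 / 0.04768 = 63.76.
Minimum whole number of stages: N = 64.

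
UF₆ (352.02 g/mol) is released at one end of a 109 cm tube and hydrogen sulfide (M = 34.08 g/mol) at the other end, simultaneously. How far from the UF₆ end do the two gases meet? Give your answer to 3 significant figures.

25.9 cm

Distances travelled in equal time are proportional to diffusion rates, so d_UF₆/d_H₂S = √(M_H₂S/M_UF₆) = √(34.08/352.02) = 0.3111.
With d_UF₆ + d_H₂S = 109 cm, d_H₂S = 109/(1 + 0.3111) = 83.13 cm.
d_UF₆ = 109 − 83.13 = 25.9 cm.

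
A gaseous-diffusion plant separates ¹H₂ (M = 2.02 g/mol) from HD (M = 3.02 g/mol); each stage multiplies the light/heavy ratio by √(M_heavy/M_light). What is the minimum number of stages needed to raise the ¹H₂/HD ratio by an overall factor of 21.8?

With α = √(3.02/2.02) per stage, ln α = ½ ln(1.49505) = 0.2011.
Need α^N ≥ 21.8 ⇒ N ≥ ln(21.8) / ln α = 3.082 / 0.2011 = 15.33.
Minimum whole number of stages: N = 16.

16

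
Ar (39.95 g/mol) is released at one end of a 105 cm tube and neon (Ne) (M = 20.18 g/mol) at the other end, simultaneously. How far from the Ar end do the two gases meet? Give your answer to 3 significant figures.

43.6 cm

The fronts meet when d_Ar + d_Ne = L with d_Ar/d_Ne = √(M_Ne/M_Ar) (Graham's law). Here √(M_Ne/M_Ar) = √(20.18/39.95) = 0.7107.
With d_Ar + d_Ne = 105 cm, d_Ne = 105/(1 + 0.7107) = 61.38 cm.
d_Ar = 105 − 61.38 = 43.6 cm.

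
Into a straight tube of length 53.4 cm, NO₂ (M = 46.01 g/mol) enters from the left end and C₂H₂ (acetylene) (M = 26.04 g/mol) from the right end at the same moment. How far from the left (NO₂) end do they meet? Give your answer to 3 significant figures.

22.9 cm

Distances travelled in equal time are proportional to diffusion rates, so d_NO₂/d_C₂H₂ = √(M_C₂H₂/M_NO₂) = √(26.04/46.01) = 0.7523.
With d_NO₂ + d_C₂H₂ = 53.4 cm, d_C₂H₂ = 53.4/(1 + 0.7523) = 30.47 cm.
d_NO₂ = 53.4 − 30.47 = 22.9 cm.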